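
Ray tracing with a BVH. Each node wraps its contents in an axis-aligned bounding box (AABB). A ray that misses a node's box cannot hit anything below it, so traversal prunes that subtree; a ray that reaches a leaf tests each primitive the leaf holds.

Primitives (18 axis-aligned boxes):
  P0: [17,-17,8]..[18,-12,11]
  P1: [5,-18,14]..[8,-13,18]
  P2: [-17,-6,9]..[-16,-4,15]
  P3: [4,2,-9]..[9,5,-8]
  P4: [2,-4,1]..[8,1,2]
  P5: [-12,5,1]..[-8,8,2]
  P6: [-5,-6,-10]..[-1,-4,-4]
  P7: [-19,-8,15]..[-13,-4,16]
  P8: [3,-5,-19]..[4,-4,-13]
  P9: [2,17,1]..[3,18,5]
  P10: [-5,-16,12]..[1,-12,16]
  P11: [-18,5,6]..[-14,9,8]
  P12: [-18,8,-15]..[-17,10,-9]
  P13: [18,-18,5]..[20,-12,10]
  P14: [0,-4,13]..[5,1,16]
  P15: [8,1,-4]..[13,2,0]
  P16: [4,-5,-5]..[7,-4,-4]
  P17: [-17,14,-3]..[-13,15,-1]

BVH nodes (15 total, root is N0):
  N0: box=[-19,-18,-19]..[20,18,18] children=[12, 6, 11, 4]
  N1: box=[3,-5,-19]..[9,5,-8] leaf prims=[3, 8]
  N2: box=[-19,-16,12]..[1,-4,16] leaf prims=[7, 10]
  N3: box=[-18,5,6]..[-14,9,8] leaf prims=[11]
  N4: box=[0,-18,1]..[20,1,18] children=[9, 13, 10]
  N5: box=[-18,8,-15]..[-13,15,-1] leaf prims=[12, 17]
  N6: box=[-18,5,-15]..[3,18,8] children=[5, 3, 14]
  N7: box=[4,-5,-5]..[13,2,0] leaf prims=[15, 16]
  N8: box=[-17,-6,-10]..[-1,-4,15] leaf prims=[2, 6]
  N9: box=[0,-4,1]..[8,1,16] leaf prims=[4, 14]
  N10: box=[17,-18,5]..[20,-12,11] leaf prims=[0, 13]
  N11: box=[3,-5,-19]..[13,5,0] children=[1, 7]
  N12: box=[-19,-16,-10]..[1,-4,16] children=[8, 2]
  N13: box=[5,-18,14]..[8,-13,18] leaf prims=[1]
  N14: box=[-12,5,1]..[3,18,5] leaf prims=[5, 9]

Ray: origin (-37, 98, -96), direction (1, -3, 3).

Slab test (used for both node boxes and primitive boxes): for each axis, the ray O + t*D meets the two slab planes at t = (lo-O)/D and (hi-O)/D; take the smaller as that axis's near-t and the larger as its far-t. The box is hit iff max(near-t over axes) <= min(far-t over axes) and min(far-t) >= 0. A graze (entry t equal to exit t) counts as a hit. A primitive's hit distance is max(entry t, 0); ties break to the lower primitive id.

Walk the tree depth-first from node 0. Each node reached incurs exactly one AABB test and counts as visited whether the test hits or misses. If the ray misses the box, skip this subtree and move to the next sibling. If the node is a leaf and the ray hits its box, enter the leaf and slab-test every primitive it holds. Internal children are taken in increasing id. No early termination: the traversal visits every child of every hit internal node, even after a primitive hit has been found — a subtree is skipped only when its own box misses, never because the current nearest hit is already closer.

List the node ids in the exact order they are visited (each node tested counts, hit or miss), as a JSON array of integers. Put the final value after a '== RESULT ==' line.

Traverse from the root:
N0 x:[18,57] y:[80/3,116/3] z:[77/3,38] -> hit [80/3,38], descend [4, 6, 11, 12]
  N4 x:[37,57] y:[97/3,116/3] z:[97/3,38] -> hit [37,38], descend [9, 10, 13]
    N9 x:[37,45] y:[97/3,34] z:[97/3,112/3] -> miss, prune
    N10 x:[54,57] y:[110/3,116/3] z:[101/3,107/3] -> miss, prune
    N13 x:[42,45] y:[37,116/3] z:[110/3,38] -> miss, prune
  N6 x:[19,40] y:[80/3,31] z:[27,104/3] -> hit [27,31], descend [3, 5, 14]
    N3 x:[19,23] y:[89/3,31] z:[34,104/3] -> miss, prune
    N5 x:[19,24] y:[83/3,30] z:[27,95/3] -> miss, prune
    N14 x:[25,40] y:[80/3,31] z:[97/3,101/3] -> miss, prune
  N11 x:[40,50] y:[31,103/3] z:[77/3,32] -> miss, prune
  N12 x:[18,38] y:[34,38] z:[86/3,112/3] -> hit [34,112/3], descend [2, 8]
    N2 x:[18,38] y:[34,38] z:[36,112/3] -> hit [36,112/3] leaf, test {P7(miss), P10@t=110/3}
    N8 x:[20,36] y:[34,104/3] z:[86/3,37] -> hit [34,104/3] leaf, test {P2(miss), P6(miss)}

Summary -> nodes [0, 4, 9, 10, 13, 6, 3, 5, 14, 11, 12, 2, 8]; box-tests=13; leaf-entries=2; first=P10

== RESULT ==
[0, 4, 9, 10, 13, 6, 3, 5, 14, 11, 12, 2, 8]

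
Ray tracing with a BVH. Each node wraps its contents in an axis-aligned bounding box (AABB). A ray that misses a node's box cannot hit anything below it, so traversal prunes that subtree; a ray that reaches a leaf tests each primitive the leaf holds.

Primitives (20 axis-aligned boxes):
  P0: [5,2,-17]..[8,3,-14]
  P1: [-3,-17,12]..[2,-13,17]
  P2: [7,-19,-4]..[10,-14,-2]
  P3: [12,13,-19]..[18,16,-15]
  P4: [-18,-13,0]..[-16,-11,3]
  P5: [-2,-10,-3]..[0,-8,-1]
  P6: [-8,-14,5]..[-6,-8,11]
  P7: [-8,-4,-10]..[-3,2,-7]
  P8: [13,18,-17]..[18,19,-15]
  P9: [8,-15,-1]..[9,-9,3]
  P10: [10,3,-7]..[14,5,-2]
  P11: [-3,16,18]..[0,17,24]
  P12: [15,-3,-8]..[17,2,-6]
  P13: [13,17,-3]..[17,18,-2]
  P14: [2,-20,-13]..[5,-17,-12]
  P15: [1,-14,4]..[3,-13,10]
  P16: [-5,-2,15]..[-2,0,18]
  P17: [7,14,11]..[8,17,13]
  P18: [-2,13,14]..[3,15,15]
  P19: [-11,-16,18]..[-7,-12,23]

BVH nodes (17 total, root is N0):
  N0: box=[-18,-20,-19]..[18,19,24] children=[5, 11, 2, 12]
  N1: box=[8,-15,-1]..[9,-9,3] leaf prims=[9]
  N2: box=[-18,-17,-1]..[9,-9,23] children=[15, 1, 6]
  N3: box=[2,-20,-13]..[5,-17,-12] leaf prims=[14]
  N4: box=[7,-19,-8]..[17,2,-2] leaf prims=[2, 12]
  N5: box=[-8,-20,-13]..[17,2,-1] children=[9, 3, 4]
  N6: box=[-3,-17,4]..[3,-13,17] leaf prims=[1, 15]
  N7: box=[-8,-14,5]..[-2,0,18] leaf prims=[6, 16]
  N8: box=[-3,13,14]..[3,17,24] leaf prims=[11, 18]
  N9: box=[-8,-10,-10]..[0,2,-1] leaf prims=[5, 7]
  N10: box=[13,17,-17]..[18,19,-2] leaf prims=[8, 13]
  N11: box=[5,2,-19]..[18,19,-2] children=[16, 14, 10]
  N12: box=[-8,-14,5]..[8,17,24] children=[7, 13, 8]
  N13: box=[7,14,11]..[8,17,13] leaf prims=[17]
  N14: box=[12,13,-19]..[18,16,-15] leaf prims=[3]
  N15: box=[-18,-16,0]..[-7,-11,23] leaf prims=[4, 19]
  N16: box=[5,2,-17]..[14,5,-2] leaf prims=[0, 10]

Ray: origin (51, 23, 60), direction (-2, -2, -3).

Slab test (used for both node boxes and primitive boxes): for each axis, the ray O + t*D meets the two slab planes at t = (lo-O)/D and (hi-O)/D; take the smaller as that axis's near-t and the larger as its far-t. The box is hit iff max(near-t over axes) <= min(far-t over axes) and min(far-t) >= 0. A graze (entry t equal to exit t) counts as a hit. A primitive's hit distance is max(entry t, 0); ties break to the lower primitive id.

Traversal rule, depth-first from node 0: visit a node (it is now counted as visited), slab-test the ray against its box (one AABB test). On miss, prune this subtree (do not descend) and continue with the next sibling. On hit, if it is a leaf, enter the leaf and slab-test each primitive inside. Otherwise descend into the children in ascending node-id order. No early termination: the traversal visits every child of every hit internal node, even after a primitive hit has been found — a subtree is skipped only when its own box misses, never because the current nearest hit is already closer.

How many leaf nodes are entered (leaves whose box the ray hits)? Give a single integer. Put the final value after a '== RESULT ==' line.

Trace the traversal:
N0 x:[33/2,69/2] y:[2,43/2] z:[12,79/3] -> hit [33/2,43/2], descend [2, 5, 11, 12]
  N2 x:[21,69/2] y:[16,20] z:[37/3,61/3] -> miss, prune
  N5 x:[17,59/2] y:[21/2,43/2] z:[61/3,73/3] -> hit [61/3,43/2], descend [3, 4, 9]
    N3 x:[23,49/2] y:[20,43/2] z:[24,73/3] -> miss, prune
    N4 x:[17,22] y:[21/2,21] z:[62/3,68/3] -> hit [62/3,21] leaf, test {P2@t=62/3, P12(miss)}
    N9 x:[51/2,59/2] y:[21/2,33/2] z:[61/3,70/3] -> miss, prune
  N11 x:[33/2,23] y:[2,21/2] z:[62/3,79/3] -> miss, prune
  N12 x:[43/2,59/2] y:[3,37/2] z:[12,55/3] -> miss, prune

8 AABB tests over nodes [0, 2, 5, 3, 4, 9, 11, 12]; 1 leaf entered; closest P2.

== RESULT ==
1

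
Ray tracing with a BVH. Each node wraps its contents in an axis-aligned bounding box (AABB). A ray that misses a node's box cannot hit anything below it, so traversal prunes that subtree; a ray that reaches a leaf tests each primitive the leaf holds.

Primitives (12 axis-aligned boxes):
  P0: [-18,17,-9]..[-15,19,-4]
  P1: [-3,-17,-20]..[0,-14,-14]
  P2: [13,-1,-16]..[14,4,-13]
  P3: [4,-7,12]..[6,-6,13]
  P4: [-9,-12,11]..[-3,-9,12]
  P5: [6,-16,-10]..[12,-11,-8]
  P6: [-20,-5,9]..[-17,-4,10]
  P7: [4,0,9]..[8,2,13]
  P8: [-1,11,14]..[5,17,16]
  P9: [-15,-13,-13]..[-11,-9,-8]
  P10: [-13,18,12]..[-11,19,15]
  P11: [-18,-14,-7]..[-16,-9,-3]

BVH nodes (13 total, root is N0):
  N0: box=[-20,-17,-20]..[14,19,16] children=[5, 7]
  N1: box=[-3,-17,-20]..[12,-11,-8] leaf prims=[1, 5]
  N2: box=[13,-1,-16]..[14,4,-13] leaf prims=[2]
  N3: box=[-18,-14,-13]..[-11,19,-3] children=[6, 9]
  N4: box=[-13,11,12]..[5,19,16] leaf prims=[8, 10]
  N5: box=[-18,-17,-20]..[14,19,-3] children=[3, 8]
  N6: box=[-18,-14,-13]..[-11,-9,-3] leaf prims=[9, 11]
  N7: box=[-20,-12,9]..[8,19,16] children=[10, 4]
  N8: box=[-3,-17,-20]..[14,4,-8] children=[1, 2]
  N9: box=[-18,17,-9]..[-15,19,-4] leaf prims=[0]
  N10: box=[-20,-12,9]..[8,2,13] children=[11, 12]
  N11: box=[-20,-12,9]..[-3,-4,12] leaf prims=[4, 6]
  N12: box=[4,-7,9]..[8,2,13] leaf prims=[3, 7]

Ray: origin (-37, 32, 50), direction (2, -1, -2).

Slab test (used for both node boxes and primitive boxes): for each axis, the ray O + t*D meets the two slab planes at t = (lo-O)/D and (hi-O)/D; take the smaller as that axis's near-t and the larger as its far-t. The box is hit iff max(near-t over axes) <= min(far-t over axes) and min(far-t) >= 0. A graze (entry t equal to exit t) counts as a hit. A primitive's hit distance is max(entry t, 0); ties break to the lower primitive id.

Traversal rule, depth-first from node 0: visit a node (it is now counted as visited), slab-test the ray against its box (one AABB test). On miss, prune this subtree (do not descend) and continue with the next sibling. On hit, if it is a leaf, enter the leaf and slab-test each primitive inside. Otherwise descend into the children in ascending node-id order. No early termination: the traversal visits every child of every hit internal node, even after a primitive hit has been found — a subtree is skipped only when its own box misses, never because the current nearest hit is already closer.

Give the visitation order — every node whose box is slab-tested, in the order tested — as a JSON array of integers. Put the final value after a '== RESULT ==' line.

Traverse from the root:
N0 x:[17/2,51/2] y:[13,49] z:[17,35] -> hit [17,51/2], descend [5, 7]
  N5 x:[19/2,51/2] y:[13,49] z:[53/2,35] -> miss, prune
  N7 x:[17/2,45/2] y:[13,44] z:[17,41/2] -> hit [17,41/2], descend [4, 10]
    N4 x:[12,21] y:[13,21] z:[17,19] -> hit [17,19] leaf, test {P8@t=18, P10(miss)}
    N10 x:[17/2,45/2] y:[30,44] z:[37/2,41/2] -> miss, prune

5 AABB tests over nodes [0, 5, 7, 4, 10]; 1 leaf entered; closest P8.

== RESULT ==
[0, 5, 7, 4, 10]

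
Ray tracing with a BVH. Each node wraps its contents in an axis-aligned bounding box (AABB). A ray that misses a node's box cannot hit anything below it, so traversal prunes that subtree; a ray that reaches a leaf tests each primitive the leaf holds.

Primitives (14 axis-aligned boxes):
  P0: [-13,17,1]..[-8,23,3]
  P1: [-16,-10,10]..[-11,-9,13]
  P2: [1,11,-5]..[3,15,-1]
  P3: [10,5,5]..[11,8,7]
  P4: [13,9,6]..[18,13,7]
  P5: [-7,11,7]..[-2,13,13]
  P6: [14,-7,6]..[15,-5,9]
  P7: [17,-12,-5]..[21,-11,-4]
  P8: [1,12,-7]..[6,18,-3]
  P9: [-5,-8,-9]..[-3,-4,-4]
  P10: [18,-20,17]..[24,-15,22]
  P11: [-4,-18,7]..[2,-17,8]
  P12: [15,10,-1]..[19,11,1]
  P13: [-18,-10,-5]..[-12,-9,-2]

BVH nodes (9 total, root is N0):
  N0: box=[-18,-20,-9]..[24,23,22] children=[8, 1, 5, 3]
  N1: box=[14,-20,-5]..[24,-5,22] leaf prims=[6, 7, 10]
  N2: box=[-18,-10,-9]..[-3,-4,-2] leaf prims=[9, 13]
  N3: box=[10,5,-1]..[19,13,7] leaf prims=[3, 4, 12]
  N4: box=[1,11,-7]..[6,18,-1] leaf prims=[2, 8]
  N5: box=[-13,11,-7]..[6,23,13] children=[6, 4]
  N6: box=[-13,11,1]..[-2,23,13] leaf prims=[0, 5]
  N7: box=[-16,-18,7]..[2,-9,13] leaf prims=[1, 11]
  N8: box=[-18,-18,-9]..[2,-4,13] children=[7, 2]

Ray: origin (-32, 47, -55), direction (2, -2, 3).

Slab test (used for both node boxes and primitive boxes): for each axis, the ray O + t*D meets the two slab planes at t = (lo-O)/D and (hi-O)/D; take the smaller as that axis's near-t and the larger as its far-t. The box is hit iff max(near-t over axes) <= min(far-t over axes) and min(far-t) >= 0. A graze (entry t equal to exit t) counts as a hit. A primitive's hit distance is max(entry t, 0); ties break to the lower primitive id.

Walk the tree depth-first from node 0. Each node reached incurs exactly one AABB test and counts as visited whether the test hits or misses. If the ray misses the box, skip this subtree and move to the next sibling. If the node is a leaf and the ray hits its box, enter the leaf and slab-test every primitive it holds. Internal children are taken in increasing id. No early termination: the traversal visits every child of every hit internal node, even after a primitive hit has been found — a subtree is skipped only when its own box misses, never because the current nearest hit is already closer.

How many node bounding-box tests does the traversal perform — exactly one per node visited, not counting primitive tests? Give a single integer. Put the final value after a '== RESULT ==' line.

Traverse from the root:
N0 x:[7,28] y:[12,67/2] z:[46/3,77/3] -> hit [46/3,77/3], descend [1, 3, 5, 8]
  N1 x:[23,28] y:[26,67/2] z:[50/3,77/3] -> miss, prune
  N3 x:[21,51/2] y:[17,21] z:[18,62/3] -> miss, prune
  N5 x:[19/2,19] y:[12,18] z:[16,68/3] -> hit [16,18], descend [4, 6]
    N4 x:[33/2,19] y:[29/2,18] z:[16,18] -> hit [33/2,18] leaf, test {P2@t=50/3, P8@t=33/2}
    N6 x:[19/2,15] y:[12,18] z:[56/3,68/3] -> miss, prune
  N8 x:[7,17] y:[51/2,65/2] z:[46/3,68/3] -> miss, prune

7 AABB tests over nodes [0, 1, 3, 5, 4, 6, 8]; 1 leaf entered; closest P8.

== RESULT ==
7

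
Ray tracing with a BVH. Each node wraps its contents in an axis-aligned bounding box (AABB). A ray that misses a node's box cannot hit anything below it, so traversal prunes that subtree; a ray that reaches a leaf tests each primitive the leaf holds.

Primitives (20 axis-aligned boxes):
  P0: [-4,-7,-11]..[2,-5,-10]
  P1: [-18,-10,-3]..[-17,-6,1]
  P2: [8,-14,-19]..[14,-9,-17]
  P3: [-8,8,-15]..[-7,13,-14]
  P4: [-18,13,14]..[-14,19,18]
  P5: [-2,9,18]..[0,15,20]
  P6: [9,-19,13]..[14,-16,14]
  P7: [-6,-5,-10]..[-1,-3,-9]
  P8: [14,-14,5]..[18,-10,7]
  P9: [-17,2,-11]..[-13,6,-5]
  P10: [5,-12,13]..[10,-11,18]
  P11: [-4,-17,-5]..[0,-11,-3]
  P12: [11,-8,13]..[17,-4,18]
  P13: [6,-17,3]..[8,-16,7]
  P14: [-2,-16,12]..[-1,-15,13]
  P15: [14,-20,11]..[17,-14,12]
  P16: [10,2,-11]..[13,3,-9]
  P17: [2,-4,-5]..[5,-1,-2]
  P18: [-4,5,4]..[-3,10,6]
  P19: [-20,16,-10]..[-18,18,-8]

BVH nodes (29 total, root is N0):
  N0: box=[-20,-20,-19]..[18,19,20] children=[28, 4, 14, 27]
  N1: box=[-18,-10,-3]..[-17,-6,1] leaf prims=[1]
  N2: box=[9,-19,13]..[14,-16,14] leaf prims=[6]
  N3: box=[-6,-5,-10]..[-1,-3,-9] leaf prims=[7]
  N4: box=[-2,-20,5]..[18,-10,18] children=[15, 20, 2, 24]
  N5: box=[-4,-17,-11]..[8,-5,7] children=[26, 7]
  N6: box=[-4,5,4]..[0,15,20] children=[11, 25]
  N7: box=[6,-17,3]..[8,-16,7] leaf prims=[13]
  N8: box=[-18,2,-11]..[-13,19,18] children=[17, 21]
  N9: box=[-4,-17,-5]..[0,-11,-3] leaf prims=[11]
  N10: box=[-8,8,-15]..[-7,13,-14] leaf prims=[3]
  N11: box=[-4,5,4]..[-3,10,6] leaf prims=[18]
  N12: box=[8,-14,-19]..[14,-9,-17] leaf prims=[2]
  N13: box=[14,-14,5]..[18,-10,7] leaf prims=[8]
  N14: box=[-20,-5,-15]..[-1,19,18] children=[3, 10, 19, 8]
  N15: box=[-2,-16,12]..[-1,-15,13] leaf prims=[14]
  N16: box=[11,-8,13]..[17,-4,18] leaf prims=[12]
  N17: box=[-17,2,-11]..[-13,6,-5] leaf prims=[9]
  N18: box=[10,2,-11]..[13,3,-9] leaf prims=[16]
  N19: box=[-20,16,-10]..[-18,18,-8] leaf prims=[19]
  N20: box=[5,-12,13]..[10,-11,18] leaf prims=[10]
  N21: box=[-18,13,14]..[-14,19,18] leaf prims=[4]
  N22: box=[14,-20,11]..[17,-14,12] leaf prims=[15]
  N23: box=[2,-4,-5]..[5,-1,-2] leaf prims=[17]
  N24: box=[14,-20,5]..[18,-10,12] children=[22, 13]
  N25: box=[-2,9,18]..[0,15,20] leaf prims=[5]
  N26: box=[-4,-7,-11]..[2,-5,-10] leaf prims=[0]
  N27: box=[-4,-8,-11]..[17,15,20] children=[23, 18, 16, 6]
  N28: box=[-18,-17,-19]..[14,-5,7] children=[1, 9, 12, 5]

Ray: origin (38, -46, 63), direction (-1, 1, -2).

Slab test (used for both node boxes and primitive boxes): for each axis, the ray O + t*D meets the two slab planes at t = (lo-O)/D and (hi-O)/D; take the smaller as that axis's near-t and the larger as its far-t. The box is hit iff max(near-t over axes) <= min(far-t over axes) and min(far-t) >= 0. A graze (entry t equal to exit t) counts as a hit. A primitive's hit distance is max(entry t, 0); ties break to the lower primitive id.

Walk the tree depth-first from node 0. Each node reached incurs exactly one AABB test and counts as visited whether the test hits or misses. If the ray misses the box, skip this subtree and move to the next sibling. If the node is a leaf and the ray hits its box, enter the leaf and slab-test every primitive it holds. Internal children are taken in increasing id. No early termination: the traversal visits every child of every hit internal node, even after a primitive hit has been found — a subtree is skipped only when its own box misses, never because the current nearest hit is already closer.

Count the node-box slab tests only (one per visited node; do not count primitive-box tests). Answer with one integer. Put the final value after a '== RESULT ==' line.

Traverse from the root:
N0 x:[20,58] y:[26,65] z:[43/2,41] -> hit [26,41], descend [4, 14, 27, 28]
  N4 x:[20,40] y:[26,36] z:[45/2,29] -> hit [26,29], descend [2, 15, 20, 24]
    N2 x:[24,29] y:[27,30] z:[49/2,25] -> miss, prune
    N15 x:[39,40] y:[30,31] z:[25,51/2] -> miss, prune
    N20 x:[28,33] y:[34,35] z:[45/2,25] -> miss, prune
    N24 x:[20,24] y:[26,36] z:[51/2,29] -> miss, prune
  N14 x:[39,58] y:[41,65] z:[45/2,39] -> miss, prune
  N27 x:[21,42] y:[38,61] z:[43/2,37] -> miss, prune
  N28 x:[24,56] y:[29,41] z:[28,41] -> hit [29,41], descend [1, 5, 9, 12]
    N1 x:[55,56] y:[36,40] z:[31,33] -> miss, prune
    N5 x:[30,42] y:[29,41] z:[28,37] -> hit [30,37], descend [7, 26]
      N7 x:[30,32] y:[29,30] z:[28,30] -> hit [30,30] leaf, test {P13@t=30}
      N26 x:[36,42] y:[39,41] z:[73/2,37] -> miss, prune
    N9 x:[38,42] y:[29,35] z:[33,34] -> miss, prune
    N12 x:[24,30] y:[32,37] z:[40,41] -> miss, prune

Visited [0, 4, 2, 15, 20, 24, 14, 27, 28, 1, 5, 7, 26, 9, 12]. Tests: 15 box, 1 leaf. Nearest: P13.

== RESULT ==
15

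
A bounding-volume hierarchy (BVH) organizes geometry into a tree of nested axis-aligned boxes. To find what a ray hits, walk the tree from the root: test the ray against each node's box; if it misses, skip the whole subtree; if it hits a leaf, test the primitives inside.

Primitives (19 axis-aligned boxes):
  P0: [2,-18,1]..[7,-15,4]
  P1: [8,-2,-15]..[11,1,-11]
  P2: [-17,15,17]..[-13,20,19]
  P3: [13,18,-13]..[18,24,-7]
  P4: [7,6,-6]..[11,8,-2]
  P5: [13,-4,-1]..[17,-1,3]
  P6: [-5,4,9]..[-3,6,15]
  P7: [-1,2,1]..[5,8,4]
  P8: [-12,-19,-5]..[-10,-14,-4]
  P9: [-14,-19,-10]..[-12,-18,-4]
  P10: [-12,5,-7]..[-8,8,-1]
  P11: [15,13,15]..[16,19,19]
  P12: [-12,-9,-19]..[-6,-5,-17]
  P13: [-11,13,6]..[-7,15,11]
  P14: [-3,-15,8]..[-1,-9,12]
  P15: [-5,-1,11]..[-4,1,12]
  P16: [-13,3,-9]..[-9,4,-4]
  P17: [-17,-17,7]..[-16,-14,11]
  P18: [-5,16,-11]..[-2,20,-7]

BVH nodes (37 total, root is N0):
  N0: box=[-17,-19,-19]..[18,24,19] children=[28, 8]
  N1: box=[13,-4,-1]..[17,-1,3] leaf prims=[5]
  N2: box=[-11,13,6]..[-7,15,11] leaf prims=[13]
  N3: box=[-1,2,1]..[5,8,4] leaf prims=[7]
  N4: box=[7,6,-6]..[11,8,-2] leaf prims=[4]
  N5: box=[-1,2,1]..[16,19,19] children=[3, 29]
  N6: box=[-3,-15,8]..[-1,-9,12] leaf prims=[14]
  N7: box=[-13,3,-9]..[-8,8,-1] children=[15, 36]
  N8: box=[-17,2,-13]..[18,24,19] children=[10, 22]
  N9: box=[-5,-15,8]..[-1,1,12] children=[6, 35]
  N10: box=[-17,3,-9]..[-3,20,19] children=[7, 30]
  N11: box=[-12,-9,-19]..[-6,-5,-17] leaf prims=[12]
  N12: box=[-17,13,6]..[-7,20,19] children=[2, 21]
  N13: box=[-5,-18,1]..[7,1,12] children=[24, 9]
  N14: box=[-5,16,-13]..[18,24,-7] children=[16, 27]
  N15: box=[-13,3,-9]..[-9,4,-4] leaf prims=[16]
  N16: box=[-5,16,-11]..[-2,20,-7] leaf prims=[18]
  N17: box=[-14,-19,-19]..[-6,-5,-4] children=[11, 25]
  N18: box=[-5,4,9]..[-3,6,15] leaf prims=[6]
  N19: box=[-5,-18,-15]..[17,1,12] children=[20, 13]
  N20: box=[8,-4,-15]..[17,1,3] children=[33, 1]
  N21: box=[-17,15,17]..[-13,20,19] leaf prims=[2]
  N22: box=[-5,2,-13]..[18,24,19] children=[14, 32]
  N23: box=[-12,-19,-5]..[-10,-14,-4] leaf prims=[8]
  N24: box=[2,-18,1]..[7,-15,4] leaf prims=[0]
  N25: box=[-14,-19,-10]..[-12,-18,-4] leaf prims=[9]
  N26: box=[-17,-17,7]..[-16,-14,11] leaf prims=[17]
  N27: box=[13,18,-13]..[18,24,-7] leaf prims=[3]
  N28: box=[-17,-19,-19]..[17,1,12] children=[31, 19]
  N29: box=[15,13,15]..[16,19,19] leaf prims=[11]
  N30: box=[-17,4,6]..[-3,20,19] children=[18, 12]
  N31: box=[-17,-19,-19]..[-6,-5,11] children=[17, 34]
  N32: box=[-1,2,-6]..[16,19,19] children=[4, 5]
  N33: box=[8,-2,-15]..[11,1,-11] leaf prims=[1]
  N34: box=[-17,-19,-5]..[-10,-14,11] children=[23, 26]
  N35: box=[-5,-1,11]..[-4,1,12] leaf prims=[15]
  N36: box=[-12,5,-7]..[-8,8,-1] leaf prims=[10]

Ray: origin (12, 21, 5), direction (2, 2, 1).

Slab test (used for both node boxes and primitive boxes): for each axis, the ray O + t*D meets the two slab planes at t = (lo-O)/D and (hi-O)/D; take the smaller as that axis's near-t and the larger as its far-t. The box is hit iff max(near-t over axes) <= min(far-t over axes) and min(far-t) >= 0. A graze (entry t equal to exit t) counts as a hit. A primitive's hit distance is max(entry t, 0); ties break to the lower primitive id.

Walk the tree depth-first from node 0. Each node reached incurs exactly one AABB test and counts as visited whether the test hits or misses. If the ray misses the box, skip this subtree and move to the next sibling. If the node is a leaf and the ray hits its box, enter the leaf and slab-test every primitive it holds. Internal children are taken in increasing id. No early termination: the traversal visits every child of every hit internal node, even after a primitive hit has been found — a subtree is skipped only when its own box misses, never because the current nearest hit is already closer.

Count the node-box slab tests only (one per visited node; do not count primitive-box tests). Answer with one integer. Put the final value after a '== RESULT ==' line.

Traverse from the root:
N0 x:[-29/2,3] y:[-20,3/2] z:[-24,14] -> hit [-29/2,3/2], descend [8, 28]
  N8 x:[-29/2,3] y:[-19/2,3/2] z:[-18,14] -> hit [-19/2,3/2], descend [10, 22]
    N10 x:[-29/2,-15/2] y:[-9,-1/2] z:[-14,14] -> miss, prune
    N22 x:[-17/2,3] y:[-19/2,3/2] z:[-18,14] -> hit [-17/2,3/2], descend [14, 32]
      N14 x:[-17/2,3] y:[-5/2,3/2] z:[-18,-12] -> miss, prune
      N32 x:[-13/2,2] y:[-19/2,-1] z:[-11,14] -> miss, prune
  N28 x:[-29/2,5/2] y:[-20,-10] z:[-24,7] -> miss, prune

Summary -> nodes [0, 8, 10, 22, 14, 32, 28]; box-tests=7; leaf-entries=0; first=miss

== RESULT ==
7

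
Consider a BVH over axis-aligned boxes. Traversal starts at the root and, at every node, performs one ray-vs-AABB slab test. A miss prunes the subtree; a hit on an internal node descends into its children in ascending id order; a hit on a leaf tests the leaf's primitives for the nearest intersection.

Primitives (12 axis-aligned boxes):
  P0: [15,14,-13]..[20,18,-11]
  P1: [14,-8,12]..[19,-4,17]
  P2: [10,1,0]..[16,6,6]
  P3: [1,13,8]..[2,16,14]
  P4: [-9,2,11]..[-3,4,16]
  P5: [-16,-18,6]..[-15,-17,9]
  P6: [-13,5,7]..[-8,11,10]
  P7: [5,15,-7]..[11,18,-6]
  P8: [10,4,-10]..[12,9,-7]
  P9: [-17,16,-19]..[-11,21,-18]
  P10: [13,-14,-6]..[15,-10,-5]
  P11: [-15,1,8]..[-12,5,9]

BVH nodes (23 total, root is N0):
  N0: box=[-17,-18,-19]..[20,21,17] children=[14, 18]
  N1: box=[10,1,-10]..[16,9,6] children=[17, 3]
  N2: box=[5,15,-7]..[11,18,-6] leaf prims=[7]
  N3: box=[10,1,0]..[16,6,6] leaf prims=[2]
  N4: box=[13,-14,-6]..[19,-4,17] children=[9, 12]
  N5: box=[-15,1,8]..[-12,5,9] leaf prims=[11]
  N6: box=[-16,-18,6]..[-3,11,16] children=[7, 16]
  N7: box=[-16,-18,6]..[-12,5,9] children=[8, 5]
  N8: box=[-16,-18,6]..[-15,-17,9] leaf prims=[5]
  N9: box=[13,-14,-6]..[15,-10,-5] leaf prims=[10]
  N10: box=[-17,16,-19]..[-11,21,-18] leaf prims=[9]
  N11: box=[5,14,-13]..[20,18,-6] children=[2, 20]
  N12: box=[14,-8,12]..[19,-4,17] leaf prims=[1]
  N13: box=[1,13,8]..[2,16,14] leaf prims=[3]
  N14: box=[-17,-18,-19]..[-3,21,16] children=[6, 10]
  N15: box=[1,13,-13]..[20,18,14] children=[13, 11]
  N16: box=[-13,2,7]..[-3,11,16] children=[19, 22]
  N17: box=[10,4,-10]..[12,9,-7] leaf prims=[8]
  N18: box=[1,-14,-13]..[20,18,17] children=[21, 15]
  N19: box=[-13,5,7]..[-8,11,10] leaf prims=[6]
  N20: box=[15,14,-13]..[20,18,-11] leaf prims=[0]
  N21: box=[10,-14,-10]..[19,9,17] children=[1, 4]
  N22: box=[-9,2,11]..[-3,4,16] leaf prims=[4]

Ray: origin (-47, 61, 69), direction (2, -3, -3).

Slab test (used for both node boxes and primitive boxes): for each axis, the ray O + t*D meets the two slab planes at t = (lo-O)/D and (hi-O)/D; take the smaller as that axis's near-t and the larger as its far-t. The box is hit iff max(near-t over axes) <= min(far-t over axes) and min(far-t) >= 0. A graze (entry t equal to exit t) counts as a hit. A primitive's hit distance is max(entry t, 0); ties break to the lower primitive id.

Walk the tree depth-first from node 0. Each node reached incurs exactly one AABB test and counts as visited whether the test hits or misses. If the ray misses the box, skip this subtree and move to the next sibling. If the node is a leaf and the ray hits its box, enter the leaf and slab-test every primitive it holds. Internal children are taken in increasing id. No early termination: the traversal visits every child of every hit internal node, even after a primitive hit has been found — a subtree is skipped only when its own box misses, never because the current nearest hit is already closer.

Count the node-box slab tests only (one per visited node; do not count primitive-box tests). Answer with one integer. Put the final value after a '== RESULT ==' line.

Walk:
N0 x:[15,67/2] y:[40/3,79/3] z:[52/3,88/3] -> hit [52/3,79/3], descend [14, 18]
  N14 x:[15,22] y:[40/3,79/3] z:[53/3,88/3] -> hit [53/3,22], descend [6, 10]
    N6 x:[31/2,22] y:[50/3,79/3] z:[53/3,21] -> hit [53/3,21], descend [7, 16]
      N7 x:[31/2,35/2] y:[56/3,79/3] z:[20,21] -> miss, prune
      N16 x:[17,22] y:[50/3,59/3] z:[53/3,62/3] -> hit [53/3,59/3], descend [19, 22]
        N19 x:[17,39/2] y:[50/3,56/3] z:[59/3,62/3] -> miss, prune
        N22 x:[19,22] y:[19,59/3] z:[53/3,58/3] -> hit [19,58/3] leaf, test {P4@t=19}
    N10 x:[15,18] y:[40/3,15] z:[29,88/3] -> miss, prune
  N18 x:[24,67/2] y:[43/3,25] z:[52/3,82/3] -> hit [24,25], descend [15, 21]
    N15 x:[24,67/2] y:[43/3,16] z:[55/3,82/3] -> miss, prune
    N21 x:[57/2,33] y:[52/3,25] z:[52/3,79/3] -> miss, prune

11 AABB tests over nodes [0, 14, 6, 7, 16, 19, 22, 10, 18, 15, 21]; 1 leaf entered; closest P4.

== RESULT ==
11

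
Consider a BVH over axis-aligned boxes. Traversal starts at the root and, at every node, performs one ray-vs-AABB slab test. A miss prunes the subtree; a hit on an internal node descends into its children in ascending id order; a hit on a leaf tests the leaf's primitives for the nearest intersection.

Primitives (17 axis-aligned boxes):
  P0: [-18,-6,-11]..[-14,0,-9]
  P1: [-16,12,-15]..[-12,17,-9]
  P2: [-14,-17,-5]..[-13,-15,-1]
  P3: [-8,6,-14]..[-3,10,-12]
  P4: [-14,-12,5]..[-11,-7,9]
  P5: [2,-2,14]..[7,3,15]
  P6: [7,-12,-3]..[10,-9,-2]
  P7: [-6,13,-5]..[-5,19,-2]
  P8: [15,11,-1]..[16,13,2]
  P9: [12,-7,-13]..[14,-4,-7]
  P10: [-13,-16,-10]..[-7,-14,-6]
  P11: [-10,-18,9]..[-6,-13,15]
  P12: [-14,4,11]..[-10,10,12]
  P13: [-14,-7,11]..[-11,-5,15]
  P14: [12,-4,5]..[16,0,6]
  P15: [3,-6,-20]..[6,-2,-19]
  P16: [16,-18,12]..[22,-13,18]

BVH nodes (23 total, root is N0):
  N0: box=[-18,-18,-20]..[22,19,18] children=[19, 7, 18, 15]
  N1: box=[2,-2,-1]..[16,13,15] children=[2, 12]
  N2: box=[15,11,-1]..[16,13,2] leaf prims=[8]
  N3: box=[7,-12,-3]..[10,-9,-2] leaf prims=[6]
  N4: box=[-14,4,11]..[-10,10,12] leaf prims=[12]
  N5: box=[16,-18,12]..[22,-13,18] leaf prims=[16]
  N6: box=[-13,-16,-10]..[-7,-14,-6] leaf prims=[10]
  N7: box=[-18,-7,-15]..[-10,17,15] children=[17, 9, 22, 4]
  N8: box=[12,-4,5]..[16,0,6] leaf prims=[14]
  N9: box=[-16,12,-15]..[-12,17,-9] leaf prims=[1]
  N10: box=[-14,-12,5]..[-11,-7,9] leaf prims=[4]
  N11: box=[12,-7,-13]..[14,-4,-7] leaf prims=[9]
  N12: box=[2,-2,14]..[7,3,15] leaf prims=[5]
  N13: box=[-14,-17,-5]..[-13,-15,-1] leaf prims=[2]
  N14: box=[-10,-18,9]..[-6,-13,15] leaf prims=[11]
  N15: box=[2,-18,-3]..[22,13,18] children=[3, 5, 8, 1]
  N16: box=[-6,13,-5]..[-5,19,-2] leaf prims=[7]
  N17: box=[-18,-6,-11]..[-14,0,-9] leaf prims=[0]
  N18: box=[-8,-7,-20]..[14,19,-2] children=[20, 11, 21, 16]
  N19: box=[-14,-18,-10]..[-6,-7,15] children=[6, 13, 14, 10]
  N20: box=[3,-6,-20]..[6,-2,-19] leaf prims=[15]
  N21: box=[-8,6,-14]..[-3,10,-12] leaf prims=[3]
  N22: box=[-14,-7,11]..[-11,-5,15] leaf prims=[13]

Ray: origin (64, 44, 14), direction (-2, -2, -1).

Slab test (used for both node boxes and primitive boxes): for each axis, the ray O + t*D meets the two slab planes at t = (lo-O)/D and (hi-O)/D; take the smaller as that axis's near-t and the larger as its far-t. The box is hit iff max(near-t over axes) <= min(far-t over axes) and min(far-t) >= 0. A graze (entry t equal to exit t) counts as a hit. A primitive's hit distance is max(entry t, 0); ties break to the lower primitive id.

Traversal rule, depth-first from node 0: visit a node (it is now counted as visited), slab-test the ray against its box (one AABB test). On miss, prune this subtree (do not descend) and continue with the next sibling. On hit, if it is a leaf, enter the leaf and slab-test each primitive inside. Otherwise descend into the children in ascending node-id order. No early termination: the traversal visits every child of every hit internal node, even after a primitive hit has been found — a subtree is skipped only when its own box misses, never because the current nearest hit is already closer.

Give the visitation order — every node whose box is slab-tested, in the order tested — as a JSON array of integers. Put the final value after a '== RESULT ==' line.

Walk:
N0 x:[21,41] y:[25/2,31] z:[-4,34] -> hit [21,31], descend [7, 15, 18, 19]
  N7 x:[37,41] y:[27/2,51/2] z:[-1,29] -> miss, prune
  N15 x:[21,31] y:[31/2,31] z:[-4,17] -> miss, prune
  N18 x:[25,36] y:[25/2,51/2] z:[16,34] -> hit [25,51/2], descend [11, 16, 20, 21]
    N11 x:[25,26] y:[24,51/2] z:[21,27] -> hit [25,51/2] leaf, test {P9@t=25}
    N16 x:[69/2,35] y:[25/2,31/2] z:[16,19] -> miss, prune
    N20 x:[29,61/2] y:[23,25] z:[33,34] -> miss, prune
    N21 x:[67/2,36] y:[17,19] z:[26,28] -> miss, prune
  N19 x:[35,39] y:[51/2,31] z:[-1,24] -> miss, prune

Visited [0, 7, 15, 18, 11, 16, 20, 21, 19]. Tests: 9 box, 1 leaf. Nearest: P9.

== RESULT ==
[0, 7, 15, 18, 11, 16, 20, 21, 19]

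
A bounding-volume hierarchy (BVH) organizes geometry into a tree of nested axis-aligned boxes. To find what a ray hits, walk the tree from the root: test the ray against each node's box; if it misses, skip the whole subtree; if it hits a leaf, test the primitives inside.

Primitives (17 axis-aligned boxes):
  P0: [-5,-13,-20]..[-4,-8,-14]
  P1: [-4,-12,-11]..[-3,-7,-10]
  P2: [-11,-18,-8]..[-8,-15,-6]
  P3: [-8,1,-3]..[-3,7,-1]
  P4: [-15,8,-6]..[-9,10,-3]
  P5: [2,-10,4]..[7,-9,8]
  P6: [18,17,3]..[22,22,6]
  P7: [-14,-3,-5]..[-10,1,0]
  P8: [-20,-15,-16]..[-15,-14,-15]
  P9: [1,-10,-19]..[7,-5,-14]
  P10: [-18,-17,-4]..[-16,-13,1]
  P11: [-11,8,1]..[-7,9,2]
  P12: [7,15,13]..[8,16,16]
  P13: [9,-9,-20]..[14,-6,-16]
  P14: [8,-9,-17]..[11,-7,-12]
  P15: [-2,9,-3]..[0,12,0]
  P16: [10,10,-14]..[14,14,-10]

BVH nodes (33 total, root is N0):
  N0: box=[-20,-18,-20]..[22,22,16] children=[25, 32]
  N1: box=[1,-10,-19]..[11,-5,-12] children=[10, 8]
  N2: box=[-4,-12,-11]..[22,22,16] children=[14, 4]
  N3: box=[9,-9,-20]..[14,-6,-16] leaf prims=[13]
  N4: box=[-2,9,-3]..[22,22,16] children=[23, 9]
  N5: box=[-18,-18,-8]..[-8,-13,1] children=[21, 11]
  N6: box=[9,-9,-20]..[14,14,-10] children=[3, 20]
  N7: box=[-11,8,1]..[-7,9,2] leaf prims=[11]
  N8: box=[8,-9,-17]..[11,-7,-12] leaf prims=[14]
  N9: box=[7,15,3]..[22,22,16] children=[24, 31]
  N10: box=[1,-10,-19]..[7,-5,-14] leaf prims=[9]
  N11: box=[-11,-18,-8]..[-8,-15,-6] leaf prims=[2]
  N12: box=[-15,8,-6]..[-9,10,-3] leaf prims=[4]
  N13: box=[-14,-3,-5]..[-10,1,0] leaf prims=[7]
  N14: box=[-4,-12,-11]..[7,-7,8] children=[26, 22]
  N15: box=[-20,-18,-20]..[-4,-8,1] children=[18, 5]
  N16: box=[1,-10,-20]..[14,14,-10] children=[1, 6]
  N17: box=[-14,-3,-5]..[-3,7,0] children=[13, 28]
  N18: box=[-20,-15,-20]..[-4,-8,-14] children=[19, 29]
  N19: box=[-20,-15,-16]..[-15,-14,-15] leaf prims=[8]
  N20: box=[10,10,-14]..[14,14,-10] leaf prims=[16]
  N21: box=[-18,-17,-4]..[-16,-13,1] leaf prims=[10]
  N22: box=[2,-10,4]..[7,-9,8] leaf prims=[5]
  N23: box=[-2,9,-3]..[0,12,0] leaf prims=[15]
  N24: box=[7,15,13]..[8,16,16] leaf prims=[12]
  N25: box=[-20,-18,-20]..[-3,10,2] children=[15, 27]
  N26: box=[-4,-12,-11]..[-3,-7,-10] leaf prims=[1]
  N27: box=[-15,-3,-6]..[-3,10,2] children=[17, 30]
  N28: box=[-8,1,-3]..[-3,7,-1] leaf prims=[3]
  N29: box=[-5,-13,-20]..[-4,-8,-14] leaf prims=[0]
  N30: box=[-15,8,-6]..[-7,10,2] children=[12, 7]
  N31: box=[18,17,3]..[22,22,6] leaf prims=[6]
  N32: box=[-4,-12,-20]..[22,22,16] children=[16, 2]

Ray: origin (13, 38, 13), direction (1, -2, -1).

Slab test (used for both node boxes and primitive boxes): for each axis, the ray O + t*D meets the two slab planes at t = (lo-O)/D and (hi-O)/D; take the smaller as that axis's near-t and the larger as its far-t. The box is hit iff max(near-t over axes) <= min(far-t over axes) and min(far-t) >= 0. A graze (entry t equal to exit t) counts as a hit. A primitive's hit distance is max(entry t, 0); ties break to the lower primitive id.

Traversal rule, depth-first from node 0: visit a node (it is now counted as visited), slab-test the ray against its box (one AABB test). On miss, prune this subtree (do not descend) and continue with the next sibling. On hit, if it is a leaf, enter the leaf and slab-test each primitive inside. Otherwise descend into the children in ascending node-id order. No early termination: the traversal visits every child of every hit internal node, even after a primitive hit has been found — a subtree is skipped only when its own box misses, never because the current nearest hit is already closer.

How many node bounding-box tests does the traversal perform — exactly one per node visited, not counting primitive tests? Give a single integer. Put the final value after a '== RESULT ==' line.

Trace the traversal:
N0 x:[-33,9] y:[8,28] z:[-3,33] -> hit [8,9], descend [25, 32]
  N25 x:[-33,-16] y:[14,28] z:[11,33] -> miss, prune
  N32 x:[-17,9] y:[8,25] z:[-3,33] -> hit [8,9], descend [2, 16]
    N2 x:[-17,9] y:[8,25] z:[-3,24] -> hit [8,9], descend [4, 14]
      N4 x:[-15,9] y:[8,29/2] z:[-3,16] -> hit [8,9], descend [9, 23]
        N9 x:[-6,9] y:[8,23/2] z:[-3,10] -> hit [8,9], descend [24, 31]
          N24 x:[-6,-5] y:[11,23/2] z:[-3,0] -> miss, prune
          N31 x:[5,9] y:[8,21/2] z:[7,10] -> hit [8,9] leaf, test {P6@t=8}
        N23 x:[-15,-13] y:[13,29/2] z:[13,16] -> miss, prune
      N14 x:[-17,-6] y:[45/2,25] z:[5,24] -> miss, prune
    N16 x:[-12,1] y:[12,24] z:[23,33] -> miss, prune

Visited [0, 25, 32, 2, 4, 9, 24, 31, 23, 14, 16]. Tests: 11 box, 1 leaf. Nearest: P6.

== RESULT ==
11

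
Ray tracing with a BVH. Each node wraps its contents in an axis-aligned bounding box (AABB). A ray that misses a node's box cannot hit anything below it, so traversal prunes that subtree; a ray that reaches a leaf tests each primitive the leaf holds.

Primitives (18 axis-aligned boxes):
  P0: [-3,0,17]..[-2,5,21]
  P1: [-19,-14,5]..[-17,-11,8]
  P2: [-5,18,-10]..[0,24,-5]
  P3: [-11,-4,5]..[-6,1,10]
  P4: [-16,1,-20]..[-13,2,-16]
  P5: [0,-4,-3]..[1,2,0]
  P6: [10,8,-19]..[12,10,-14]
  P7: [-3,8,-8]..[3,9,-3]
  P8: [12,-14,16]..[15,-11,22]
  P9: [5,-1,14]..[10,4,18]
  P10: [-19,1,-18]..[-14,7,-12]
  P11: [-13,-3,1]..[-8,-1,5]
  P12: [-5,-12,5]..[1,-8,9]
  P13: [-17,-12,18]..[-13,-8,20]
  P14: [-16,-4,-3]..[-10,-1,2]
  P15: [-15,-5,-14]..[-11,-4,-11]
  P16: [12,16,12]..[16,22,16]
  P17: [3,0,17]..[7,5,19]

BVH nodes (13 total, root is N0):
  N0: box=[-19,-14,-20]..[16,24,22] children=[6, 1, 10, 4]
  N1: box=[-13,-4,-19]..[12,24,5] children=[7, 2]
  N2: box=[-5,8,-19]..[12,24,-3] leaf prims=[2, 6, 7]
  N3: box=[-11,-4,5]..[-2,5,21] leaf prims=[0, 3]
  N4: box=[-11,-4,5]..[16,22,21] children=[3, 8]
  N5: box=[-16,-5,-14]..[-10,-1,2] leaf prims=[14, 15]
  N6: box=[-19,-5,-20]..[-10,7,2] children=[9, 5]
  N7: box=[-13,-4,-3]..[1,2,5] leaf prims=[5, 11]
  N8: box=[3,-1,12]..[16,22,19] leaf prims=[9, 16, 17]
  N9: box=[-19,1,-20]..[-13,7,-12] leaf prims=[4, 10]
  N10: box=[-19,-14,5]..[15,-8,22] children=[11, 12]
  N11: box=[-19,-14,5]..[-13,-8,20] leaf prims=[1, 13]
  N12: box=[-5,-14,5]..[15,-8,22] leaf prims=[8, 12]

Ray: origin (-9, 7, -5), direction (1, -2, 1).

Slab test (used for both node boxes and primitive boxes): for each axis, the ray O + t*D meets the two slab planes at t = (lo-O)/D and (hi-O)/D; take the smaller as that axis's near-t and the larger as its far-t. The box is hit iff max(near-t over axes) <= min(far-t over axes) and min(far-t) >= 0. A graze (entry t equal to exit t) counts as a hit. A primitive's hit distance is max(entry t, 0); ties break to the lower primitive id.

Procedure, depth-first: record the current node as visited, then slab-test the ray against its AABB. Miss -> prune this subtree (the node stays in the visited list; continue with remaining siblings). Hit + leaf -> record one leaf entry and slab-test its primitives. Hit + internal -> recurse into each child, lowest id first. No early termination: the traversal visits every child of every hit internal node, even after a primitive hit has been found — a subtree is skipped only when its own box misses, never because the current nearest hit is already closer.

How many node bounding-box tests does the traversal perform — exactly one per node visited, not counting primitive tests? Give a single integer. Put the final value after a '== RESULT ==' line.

Walk:
N0 x:[-10,25] y:[-17/2,21/2] z:[-15,27] -> hit [-17/2,21/2], descend [1, 4, 6, 10]
  N1 x:[-4,21] y:[-17/2,11/2] z:[-14,10] -> hit [-4,11/2], descend [2, 7]
    N2 x:[4,21] y:[-17/2,-1/2] z:[-14,2] -> miss, prune
    N7 x:[-4,10] y:[5/2,11/2] z:[2,10] -> hit [5/2,11/2] leaf, test {P5(miss), P11(miss)}
  N4 x:[-2,25] y:[-15/2,11/2] z:[10,26] -> miss, prune
  N6 x:[-10,-1] y:[0,6] z:[-15,7] -> miss, prune
  N10 x:[-10,24] y:[15/2,21/2] z:[10,27] -> hit [10,21/2], descend [11, 12]
    N11 x:[-10,-4] y:[15/2,21/2] z:[10,25] -> miss, prune
    N12 x:[4,24] y:[15/2,21/2] z:[10,27] -> hit [10,21/2] leaf, test {P8(miss), P12(miss)}

9 AABB tests over nodes [0, 1, 2, 7, 4, 6, 10, 11, 12]; 2 leaves entered; closest miss.

== RESULT ==
9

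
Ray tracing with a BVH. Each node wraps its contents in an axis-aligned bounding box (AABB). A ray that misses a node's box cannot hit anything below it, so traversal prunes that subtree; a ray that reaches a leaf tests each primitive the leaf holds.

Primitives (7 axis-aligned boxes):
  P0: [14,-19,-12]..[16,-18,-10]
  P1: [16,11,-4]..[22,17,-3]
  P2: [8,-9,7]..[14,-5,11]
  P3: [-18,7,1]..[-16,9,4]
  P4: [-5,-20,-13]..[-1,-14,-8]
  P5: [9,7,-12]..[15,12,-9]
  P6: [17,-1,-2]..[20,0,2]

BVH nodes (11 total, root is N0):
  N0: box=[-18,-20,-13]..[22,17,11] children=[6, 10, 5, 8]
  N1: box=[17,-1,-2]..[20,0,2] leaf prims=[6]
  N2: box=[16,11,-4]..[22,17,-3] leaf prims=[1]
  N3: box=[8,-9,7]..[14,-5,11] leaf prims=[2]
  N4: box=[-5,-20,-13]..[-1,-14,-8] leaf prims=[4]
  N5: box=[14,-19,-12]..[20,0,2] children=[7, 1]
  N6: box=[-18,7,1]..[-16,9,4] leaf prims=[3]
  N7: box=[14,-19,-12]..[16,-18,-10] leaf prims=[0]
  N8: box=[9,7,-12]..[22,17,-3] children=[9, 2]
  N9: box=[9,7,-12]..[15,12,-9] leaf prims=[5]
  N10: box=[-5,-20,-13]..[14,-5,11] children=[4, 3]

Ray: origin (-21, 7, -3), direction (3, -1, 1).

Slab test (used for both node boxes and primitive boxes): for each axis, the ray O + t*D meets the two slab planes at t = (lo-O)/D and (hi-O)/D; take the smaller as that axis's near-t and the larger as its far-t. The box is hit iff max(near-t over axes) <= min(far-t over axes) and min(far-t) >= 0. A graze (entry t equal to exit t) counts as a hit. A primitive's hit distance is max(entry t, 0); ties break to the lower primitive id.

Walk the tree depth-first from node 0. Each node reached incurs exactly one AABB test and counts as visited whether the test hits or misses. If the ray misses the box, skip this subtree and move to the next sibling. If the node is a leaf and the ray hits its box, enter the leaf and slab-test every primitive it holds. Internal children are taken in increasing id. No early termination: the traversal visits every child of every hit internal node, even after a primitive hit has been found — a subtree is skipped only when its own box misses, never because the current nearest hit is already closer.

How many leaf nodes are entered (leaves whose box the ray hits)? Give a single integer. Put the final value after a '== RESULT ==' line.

Trace the traversal:
N0 x:[1,43/3] y:[-10,27] z:[-10,14] -> hit [1,14], descend [5, 6, 8, 10]
  N5 x:[35/3,41/3] y:[7,26] z:[-9,5] -> miss, prune
  N6 x:[1,5/3] y:[-2,0] z:[4,7] -> miss, prune
  N8 x:[10,43/3] y:[-10,0] z:[-9,0] -> miss, prune
  N10 x:[16/3,35/3] y:[12,27] z:[-10,14] -> miss, prune

Visited [0, 5, 6, 8, 10]. Tests: 5 box, 0 leaf. Nearest: miss.

== RESULT ==
0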